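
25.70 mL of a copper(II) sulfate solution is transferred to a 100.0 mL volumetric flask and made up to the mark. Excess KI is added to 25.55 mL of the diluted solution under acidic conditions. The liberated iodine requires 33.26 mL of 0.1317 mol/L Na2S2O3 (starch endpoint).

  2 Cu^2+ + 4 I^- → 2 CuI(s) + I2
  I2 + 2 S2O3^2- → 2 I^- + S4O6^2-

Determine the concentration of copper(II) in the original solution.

n(S2O3^2-) = 0.03326 × 0.1317 = 4.380 × 10^-3 mol
n(I2) = n(S2O3^2-)/2 = 2.190 × 10^-3 mol
From the 2:1 ratio, n(Cu2+) in the aliquot = 2/1 × 2.190 × 10^-3 = 4.380 × 10^-3 mol
[Cu2+]_dilute = 4.380 × 10^-3 / 0.02555 = 0.1714 mol/L
[Cu2+]_original = 0.1714 × 100.0/25.70 = 0.6671 mol/L

0.6671 mol/L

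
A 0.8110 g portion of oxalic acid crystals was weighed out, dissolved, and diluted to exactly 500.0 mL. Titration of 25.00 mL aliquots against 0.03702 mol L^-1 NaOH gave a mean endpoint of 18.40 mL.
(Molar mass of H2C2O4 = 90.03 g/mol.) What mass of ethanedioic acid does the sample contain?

0.6133 g

H2C2O4 + 2 NaOH → Na2C2O4 + 2 H2O
n(NaOH) per titration = 0.01840 × 0.03702 = 6.812 × 10^-4 mol
From the 1:2 ratio, n(H2C2O4) in each aliquot = 1/2 × 6.812 × 10^-4 = 3.406 × 10^-4 mol
n(H2C2O4) in the whole flask = 3.406 × 10^-4 × 500.0/25.00 = 6.812 × 10^-3 mol
mass of H2C2O4 = 6.812 × 10^-3 × 90.03 = 0.6133 g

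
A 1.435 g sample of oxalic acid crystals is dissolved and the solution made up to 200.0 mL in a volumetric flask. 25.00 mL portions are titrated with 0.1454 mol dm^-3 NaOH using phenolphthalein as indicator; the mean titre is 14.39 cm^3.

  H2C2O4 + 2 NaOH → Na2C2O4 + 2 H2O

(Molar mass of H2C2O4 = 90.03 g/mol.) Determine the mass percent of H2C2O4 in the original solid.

n(NaOH) per titration = 0.01439 × 0.1454 = 2.092 × 10^-3 mol
From the 1:2 ratio, n(H2C2O4) in each aliquot = 1/2 × 2.092 × 10^-3 = 1.046 × 10^-3 mol
n(H2C2O4) in the whole flask = 1.046 × 10^-3 × 200.0/25.00 = 8.369 × 10^-3 mol
mass of H2C2O4 = 8.369 × 10^-3 × 90.03 = 0.7535 g
% H2C2O4 = 0.7535 / 1.435 × 100 = 52.51 %

52.51 %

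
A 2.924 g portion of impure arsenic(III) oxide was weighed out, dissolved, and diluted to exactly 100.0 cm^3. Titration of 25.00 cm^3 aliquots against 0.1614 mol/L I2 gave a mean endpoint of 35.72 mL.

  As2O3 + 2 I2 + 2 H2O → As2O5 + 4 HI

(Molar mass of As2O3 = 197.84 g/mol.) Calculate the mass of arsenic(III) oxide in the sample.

n(I2) per titration = 0.03572 × 0.1614 = 5.765 × 10^-3 mol
From the 1:2 ratio, n(As2O3) in each aliquot = 1/2 × 5.765 × 10^-3 = 2.883 × 10^-3 mol
n(As2O3) in the whole flask = 2.883 × 10^-3 × 100.0/25.00 = 0.01153 mol
mass of As2O3 = 0.01153 × 197.84 = 2.281 g

2.281 g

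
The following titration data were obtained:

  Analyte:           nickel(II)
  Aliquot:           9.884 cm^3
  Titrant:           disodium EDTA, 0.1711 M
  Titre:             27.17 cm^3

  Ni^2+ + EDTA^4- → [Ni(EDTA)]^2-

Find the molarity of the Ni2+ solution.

n(EDTA) = 0.02717 L × 0.1711 mol/L = 4.649 × 10^-3 mol
n(Ni2+) = 4.649 × 10^-3 mol (1:1 mole ratio)
[Ni2+] = 4.649 × 10^-3 mol / 0.009884 L = 0.4703 mol/L

0.4703 M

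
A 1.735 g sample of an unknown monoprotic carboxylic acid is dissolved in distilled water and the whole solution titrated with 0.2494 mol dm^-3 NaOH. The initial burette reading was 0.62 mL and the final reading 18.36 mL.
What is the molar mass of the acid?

n(NaOH) = 0.01774 L × 0.2494 mol/L = 4.424 × 10^-3 mol
n(HA) = 4.424 × 10^-3 mol (1:1 ratio)
M = m / n = 1.735 g / 4.424 × 10^-3 mol = 392.1 g/mol

392.1 g/mol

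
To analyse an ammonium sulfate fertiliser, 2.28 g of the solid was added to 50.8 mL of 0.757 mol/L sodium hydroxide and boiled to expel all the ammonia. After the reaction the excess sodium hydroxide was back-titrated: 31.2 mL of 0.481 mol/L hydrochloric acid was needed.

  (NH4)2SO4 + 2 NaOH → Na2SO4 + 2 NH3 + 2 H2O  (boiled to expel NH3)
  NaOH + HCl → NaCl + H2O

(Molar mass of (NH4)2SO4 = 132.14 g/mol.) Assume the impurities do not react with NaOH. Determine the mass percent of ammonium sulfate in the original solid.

n(NaOH) added = 0.0508 × 0.757 = 0.0385 mol
n(HCl) used in back-titration = 0.0312 × 0.481 = 0.0150 mol
n(NaOH) left over = 0.0150 mol (1:1 ratio)
n(NaOH) consumed by analyte = 0.0385 − 0.0150 = 0.0234 mol
From the 1:2 ratio, n((NH4)2SO4) = 1/2 × 0.0234 = 0.0117 mol
mass of (NH4)2SO4 = 0.0117 × 132.14 = 1.55 g
% (NH4)2SO4 = 1.55 / 2.28 × 100 = 67.9 %

67.9 %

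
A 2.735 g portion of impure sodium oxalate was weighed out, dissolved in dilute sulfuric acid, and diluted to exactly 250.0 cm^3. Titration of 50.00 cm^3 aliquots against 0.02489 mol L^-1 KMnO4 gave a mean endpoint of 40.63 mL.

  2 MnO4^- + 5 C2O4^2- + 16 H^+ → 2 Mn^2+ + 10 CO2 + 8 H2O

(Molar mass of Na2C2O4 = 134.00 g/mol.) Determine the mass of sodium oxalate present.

1.694 g

n(KMnO4) per titration = 0.04063 × 0.02489 = 1.011 × 10^-3 mol
From the 5:2 ratio, n(Na2C2O4) in each aliquot = 5/2 × 1.011 × 10^-3 = 2.528 × 10^-3 mol
n(Na2C2O4) in the whole flask = 2.528 × 10^-3 × 250.0/50.00 = 0.01264 mol
mass of Na2C2O4 = 0.01264 × 134.00 = 1.694 g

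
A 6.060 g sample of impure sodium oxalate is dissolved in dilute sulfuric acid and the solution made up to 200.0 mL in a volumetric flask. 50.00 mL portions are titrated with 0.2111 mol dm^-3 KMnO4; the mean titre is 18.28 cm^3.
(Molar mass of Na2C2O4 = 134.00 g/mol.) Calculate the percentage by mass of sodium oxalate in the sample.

2 MnO4^- + 5 C2O4^2- + 16 H^+ → 2 Mn^2+ + 10 CO2 + 8 H2O
n(KMnO4) per titration = 0.01828 × 0.2111 = 3.859 × 10^-3 mol
From the 5:2 ratio, n(Na2C2O4) in each aliquot = 5/2 × 3.859 × 10^-3 = 9.647 × 10^-3 mol
n(Na2C2O4) in the whole flask = 9.647 × 10^-3 × 200.0/50.00 = 0.03859 mol
mass of Na2C2O4 = 0.03859 × 134.00 = 5.171 g
% Na2C2O4 = 5.171 / 6.060 × 100 = 85.33 %

85.33 %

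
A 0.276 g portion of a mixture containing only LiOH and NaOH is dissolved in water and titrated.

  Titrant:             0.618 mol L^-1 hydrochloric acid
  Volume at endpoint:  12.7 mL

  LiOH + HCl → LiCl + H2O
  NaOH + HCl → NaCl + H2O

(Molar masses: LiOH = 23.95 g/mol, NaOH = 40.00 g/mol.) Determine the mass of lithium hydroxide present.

0.0566 g

n(HCl) = 0.0127 × 0.618 = 7.85 × 10^-3 mol
Let x = n(LiOH), y = n(NaOH).
Titrant: 1x + 1y = 7.85 × 10^-3;  mass: 23.95x + 40.00y = 0.276
Solving, x = 2.36 × 10^-3 mol, y = 5.48 × 10^-3 mol
mass of LiOH = 2.36 × 10^-3 × 23.95 = 0.0566 g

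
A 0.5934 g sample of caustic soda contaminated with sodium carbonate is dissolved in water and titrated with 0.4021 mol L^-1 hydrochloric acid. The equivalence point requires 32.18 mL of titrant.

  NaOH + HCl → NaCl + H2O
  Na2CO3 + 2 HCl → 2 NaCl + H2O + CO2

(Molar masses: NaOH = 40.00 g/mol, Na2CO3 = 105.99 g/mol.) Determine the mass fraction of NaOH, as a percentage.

47.90 %

n(HCl) = 0.03218 × 0.4021 = 0.01294 mol
Let x = n(NaOH), y = n(Na2CO3).
Titrant: 1x + 2y = 0.01294;  mass: 40.00x + 105.99y = 0.5934
Solving, x = 7.105 × 10^-3 mol, y = 2.917 × 10^-3 mol
mass of NaOH = 7.105 × 10^-3 × 40.00 = 0.2842 g
% NaOH = 0.2842 / 0.5934 × 100 = 47.90 %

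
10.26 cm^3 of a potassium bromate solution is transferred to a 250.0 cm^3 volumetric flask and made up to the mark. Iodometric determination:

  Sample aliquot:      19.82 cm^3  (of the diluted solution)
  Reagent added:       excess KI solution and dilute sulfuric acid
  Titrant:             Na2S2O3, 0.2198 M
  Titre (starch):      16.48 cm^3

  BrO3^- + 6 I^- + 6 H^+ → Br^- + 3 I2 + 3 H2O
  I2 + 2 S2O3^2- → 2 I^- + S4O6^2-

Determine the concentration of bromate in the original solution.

n(S2O3^2-) = 0.01648 × 0.2198 = 3.622 × 10^-3 mol
n(I2) = n(S2O3^2-)/2 = 1.811 × 10^-3 mol
From the 1:3 ratio, n(BrO3^-) in the aliquot = 1/3 × 1.811 × 10^-3 = 6.037 × 10^-4 mol
[BrO3^-]_dilute = 6.037 × 10^-4 / 0.01982 = 0.03046 mol/L
[BrO3^-]_original = 0.03046 × 250.0/10.26 = 0.7422 mol/L

0.7422 M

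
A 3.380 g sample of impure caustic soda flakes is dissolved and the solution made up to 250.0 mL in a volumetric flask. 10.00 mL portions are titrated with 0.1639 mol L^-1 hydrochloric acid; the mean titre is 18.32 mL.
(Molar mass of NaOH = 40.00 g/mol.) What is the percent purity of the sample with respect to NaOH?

NaOH + HCl → NaCl + H2O
n(HCl) per titration = 0.01832 × 0.1639 = 3.003 × 10^-3 mol
n(NaOH) in each aliquot = 3.003 × 10^-3 mol (1:1 ratio)
n(NaOH) in the whole flask = 3.003 × 10^-3 × 250.0/10.00 = 0.07507 mol
mass of NaOH = 0.07507 × 40.00 = 3.003 g
% NaOH = 3.003 / 3.380 × 100 = 88.84 %

88.84 %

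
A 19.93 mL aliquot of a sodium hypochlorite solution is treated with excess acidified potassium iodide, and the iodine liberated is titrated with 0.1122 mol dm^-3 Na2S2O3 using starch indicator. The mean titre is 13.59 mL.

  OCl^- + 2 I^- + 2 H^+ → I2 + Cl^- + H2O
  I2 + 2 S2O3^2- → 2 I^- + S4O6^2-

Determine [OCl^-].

0.03825 mol/L

n(S2O3^2-) = 0.01359 × 0.1122 = 1.525 × 10^-3 mol
n(I2) = n(S2O3^2-)/2 = 7.624 × 10^-4 mol
n(OCl^-) in the aliquot = 7.624 × 10^-4 mol (1:1 ratio)
[OCl^-] = 7.624 × 10^-4 / 0.01993 = 0.03825 mol/L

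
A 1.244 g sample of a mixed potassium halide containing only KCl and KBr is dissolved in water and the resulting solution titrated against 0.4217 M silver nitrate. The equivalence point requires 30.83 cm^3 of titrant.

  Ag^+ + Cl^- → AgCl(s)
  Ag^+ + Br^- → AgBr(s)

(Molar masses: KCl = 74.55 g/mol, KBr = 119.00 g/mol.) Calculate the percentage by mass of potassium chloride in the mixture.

40.87 %

n(AgNO3) = 0.03083 × 0.4217 = 0.01300 mol
Let x = n(KCl), y = n(KBr).
Titrant: 1x + 1y = 0.01300;  mass: 74.55x + 119.00y = 1.244
Solving, x = 6.819 × 10^-3 mol, y = 6.182 × 10^-3 mol
mass of KCl = 6.819 × 10^-3 × 74.55 = 0.5084 g
% KCl = 0.5084 / 1.244 × 100 = 40.87 %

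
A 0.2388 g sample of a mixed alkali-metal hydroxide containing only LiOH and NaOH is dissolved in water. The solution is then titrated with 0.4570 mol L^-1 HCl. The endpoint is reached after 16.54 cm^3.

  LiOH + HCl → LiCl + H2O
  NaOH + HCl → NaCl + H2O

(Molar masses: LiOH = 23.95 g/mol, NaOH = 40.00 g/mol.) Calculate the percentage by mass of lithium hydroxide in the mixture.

39.71 %

n(HCl) = 0.01654 × 0.4570 = 7.559 × 10^-3 mol
Let x = n(LiOH), y = n(NaOH).
Titrant: 1x + 1y = 7.559 × 10^-3;  mass: 23.95x + 40.00y = 0.2388
Solving, x = 3.960 × 10^-3 mol, y = 3.599 × 10^-3 mol
mass of LiOH = 3.960 × 10^-3 × 23.95 = 0.09483 g
% LiOH = 0.09483 / 0.2388 × 100 = 39.71 %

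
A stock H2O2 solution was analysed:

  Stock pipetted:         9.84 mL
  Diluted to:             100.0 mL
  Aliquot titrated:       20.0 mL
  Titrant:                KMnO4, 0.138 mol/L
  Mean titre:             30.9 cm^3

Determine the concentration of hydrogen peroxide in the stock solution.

5.42 mol/L

2 MnO4^- + 5 H2O2 + 6 H^+ → 2 Mn^2+ + 5 O2 + 8 H2O
n(KMnO4) = 0.0309 × 0.138 = 4.26 × 10^-3 mol
From the 5:2 ratio, n(H2O2) in the aliquot = 5/2 × 4.26 × 10^-3 = 0.0107 mol
[H2O2]_dilute = 0.0107 / 0.0200 = 0.533 mol/L
Dilution factor = 100.0 / 9.84 = 10.16
[H2O2]_stock = 0.533 × 10.16 = 5.42 mol/L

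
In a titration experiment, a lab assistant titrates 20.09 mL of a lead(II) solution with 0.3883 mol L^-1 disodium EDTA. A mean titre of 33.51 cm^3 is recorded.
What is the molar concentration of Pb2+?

Pb^2+ + EDTA^4- → [Pb(EDTA)]^2-
n(EDTA) = 0.03351 L × 0.3883 mol/L = 0.01301 mol
n(Pb2+) = 0.01301 mol (1:1 mole ratio)
[Pb2+] = 0.01301 mol / 0.02009 L = 0.6477 mol/L

0.6477 mol/L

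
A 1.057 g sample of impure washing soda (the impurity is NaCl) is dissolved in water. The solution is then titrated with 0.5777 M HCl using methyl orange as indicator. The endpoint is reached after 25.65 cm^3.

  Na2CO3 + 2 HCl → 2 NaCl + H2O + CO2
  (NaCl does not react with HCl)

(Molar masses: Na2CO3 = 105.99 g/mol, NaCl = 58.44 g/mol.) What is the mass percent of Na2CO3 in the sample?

n(HCl) = 0.02565 × 0.5777 = 0.01482 mol
Let x = n(Na2CO3), y = n(NaCl).
Titrant: 2x = 0.01482;  mass: 105.99x + 58.44y = 1.057
Solving, x = 7.409 × 10^-3 mol, y = 4.650 × 10^-3 mol
mass of Na2CO3 = 7.409 × 10^-3 × 105.99 = 0.7853 g
% Na2CO3 = 0.7853 / 1.057 × 100 = 74.29 %

74.29 %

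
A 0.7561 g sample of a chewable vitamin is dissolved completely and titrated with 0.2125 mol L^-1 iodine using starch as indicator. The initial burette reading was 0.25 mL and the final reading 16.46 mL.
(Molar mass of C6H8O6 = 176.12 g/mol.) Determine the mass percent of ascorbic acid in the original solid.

C6H8O6 + I2 → C6H6O6 + 2 HI
n(I2) = 0.01621 L × 0.2125 mol/L = 3.445 × 10^-3 mol
n(C6H8O6) = 3.445 × 10^-3 mol (1:1 ratio)
mass of C6H8O6 = 3.445 × 10^-3 × 176.12 g/mol = 0.6067 g
% C6H8O6 = 0.6067 / 0.7561 × 100 = 80.24 %

80.24 %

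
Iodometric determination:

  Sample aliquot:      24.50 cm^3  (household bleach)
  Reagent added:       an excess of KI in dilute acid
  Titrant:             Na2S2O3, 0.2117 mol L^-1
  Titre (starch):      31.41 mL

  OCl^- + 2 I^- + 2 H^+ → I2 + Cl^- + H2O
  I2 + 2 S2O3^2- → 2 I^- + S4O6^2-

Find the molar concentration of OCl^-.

0.1357 mol/L

n(S2O3^2-) = 0.03141 × 0.2117 = 6.649 × 10^-3 mol
n(I2) = n(S2O3^2-)/2 = 3.325 × 10^-3 mol
n(OCl^-) in the aliquot = 3.325 × 10^-3 mol (1:1 ratio)
[OCl^-] = 3.325 × 10^-3 / 0.02450 = 0.1357 mol/L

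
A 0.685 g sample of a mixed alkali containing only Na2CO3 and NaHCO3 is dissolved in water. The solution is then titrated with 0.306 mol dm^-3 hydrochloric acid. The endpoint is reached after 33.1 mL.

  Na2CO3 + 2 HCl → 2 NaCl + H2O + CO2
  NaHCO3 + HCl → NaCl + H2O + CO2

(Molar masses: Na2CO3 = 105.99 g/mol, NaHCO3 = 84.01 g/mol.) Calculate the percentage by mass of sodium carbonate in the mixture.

41.4 %

n(HCl) = 0.0331 × 0.306 = 0.0101 mol
Let x = n(Na2CO3), y = n(NaHCO3).
Titrant: 2x + 1y = 0.0101;  mass: 105.99x + 84.01y = 0.685
Solving, x = 2.67 × 10^-3 mol, y = 4.78 × 10^-3 mol
mass of Na2CO3 = 2.67 × 10^-3 × 105.99 = 0.283 g
% Na2CO3 = 0.283 / 0.685 × 100 = 41.4 %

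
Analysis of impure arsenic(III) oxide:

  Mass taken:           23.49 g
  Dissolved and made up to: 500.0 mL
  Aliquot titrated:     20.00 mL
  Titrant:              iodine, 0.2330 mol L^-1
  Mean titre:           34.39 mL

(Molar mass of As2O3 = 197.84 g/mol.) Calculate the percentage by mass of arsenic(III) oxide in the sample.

84.36 %

As2O3 + 2 I2 + 2 H2O → As2O5 + 4 HI
n(I2) per titration = 0.03439 × 0.2330 = 8.013 × 10^-3 mol
From the 1:2 ratio, n(As2O3) in each aliquot = 1/2 × 8.013 × 10^-3 = 4.006 × 10^-3 mol
n(As2O3) in the whole flask = 4.006 × 10^-3 × 500.0/20.00 = 0.1002 mol
mass of As2O3 = 0.1002 × 197.84 = 19.82 g
% As2O3 = 19.82 / 23.49 × 100 = 84.36 %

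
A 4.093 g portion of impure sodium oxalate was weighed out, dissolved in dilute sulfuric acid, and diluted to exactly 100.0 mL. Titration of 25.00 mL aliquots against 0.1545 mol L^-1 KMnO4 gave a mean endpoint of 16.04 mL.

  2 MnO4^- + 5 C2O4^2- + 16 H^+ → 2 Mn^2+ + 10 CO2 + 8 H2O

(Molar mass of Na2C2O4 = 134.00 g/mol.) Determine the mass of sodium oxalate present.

3.321 g

n(KMnO4) per titration = 0.01604 × 0.1545 = 2.478 × 10^-3 mol
From the 5:2 ratio, n(Na2C2O4) in each aliquot = 5/2 × 2.478 × 10^-3 = 6.195 × 10^-3 mol
n(Na2C2O4) in the whole flask = 6.195 × 10^-3 × 100.0/25.00 = 0.02478 mol
mass of Na2C2O4 = 0.02478 × 134.00 = 3.321 g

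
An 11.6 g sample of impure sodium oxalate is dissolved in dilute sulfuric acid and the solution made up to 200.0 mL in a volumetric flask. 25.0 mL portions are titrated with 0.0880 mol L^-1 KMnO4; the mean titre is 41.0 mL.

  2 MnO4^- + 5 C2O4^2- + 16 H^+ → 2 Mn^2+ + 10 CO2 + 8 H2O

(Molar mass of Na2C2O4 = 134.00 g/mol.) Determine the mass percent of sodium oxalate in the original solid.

83.4 %

n(KMnO4) per titration = 0.0410 × 0.0880 = 3.61 × 10^-3 mol
From the 5:2 ratio, n(Na2C2O4) in each aliquot = 5/2 × 3.61 × 10^-3 = 9.02 × 10^-3 mol
n(Na2C2O4) in the whole flask = 9.02 × 10^-3 × 200.0/25.0 = 0.0722 mol
mass of Na2C2O4 = 0.0722 × 134.00 = 9.67 g
% Na2C2O4 = 9.67 / 11.6 × 100 = 83.4 %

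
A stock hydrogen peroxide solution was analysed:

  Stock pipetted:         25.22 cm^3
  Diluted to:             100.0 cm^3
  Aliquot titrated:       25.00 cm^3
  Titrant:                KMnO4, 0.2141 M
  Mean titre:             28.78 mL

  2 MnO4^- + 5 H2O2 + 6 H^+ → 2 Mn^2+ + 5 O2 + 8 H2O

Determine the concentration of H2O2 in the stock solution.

2.443 M

n(KMnO4) = 0.02878 × 0.2141 = 6.162 × 10^-3 mol
From the 5:2 ratio, n(H2O2) in the aliquot = 5/2 × 6.162 × 10^-3 = 0.01540 mol
[H2O2]_dilute = 0.01540 / 0.02500 = 0.6162 mol/L
Dilution factor = 100.0 / 25.22 = 3.965
[H2O2]_stock = 0.6162 × 3.965 = 2.443 mol/L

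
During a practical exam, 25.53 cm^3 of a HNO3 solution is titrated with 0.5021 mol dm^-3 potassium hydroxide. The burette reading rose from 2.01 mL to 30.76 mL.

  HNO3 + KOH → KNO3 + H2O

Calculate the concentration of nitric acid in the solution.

n(KOH) = 0.02875 L × 0.5021 mol/L = 0.01444 mol
n(HNO3) = 0.01444 mol (1:1 mole ratio)
[HNO3] = 0.01444 mol / 0.02553 L = 0.5654 mol/L

0.5654 mol/L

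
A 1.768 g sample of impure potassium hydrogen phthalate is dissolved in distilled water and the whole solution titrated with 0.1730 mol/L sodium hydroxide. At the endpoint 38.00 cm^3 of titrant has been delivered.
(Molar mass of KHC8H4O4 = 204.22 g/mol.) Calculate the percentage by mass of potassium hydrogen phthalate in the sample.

KHC8H4O4 + NaOH → KNaC8H4O4 + H2O
n(NaOH) = 0.03800 L × 0.1730 mol/L = 6.574 × 10^-3 mol
n(KHC8H4O4) = 6.574 × 10^-3 mol (1:1 ratio)
mass of KHC8H4O4 = 6.574 × 10^-3 × 204.22 g/mol = 1.343 g
% KHC8H4O4 = 1.343 / 1.768 × 100 = 75.94 %

75.94 %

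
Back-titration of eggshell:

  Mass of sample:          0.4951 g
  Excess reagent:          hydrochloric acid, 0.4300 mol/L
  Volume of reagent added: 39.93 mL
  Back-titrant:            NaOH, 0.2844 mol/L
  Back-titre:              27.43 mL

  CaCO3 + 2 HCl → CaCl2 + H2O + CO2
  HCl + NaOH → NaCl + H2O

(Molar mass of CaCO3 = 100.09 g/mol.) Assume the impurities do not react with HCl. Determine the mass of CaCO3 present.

0.4689 g

n(HCl) added = 0.03993 × 0.4300 = 0.01717 mol
n(NaOH) used in back-titration = 0.02743 × 0.2844 = 7.801 × 10^-3 mol
n(HCl) left over = 7.801 × 10^-3 mol (1:1 ratio)
n(HCl) consumed by analyte = 0.01717 − 7.801 × 10^-3 = 9.369 × 10^-3 mol
From the 1:2 ratio, n(CaCO3) = 1/2 × 9.369 × 10^-3 = 4.684 × 10^-3 mol
mass of CaCO3 = 4.684 × 10^-3 × 100.09 = 0.4689 g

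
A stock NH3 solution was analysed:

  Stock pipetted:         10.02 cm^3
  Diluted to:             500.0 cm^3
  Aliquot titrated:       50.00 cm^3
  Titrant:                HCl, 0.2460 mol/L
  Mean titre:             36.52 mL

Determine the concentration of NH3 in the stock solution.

8.966 mol/L

NH3 + HCl → NH4Cl
n(HCl) = 0.03652 × 0.2460 = 8.984 × 10^-3 mol
n(NH3) in the aliquot = 8.984 × 10^-3 mol (1:1 ratio)
[NH3]_dilute = 8.984 × 10^-3 / 0.05000 = 0.1797 mol/L
Dilution factor = 500.0 / 10.02 = 49.90
[NH3]_stock = 0.1797 × 49.90 = 8.966 mol/L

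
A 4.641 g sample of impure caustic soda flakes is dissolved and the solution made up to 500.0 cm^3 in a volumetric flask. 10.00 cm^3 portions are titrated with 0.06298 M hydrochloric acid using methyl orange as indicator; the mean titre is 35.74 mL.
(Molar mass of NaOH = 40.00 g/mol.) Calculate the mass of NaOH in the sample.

4.502 g

NaOH + HCl → NaCl + H2O
n(HCl) per titration = 0.03574 × 0.06298 = 2.251 × 10^-3 mol
n(NaOH) in each aliquot = 2.251 × 10^-3 mol (1:1 ratio)
n(NaOH) in the whole flask = 2.251 × 10^-3 × 500.0/10.00 = 0.1125 mol
mass of NaOH = 0.1125 × 40.00 = 4.502 g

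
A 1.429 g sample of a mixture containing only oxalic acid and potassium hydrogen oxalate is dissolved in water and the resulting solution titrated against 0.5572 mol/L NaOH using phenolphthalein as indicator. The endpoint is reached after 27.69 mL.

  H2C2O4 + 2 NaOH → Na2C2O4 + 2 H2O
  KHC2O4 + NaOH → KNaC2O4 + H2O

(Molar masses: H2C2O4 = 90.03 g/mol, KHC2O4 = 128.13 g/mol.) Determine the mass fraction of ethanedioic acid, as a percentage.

n(NaOH) = 0.02769 × 0.5572 = 0.01543 mol
Let x = n(H2C2O4), y = n(KHC2O4).
Titrant: 2x + 1y = 0.01543;  mass: 90.03x + 128.13y = 1.429
Solving, x = 3.296 × 10^-3 mol, y = 8.837 × 10^-3 mol
mass of H2C2O4 = 3.296 × 10^-3 × 90.03 = 0.2967 g
% H2C2O4 = 0.2967 / 1.429 × 100 = 20.77 %

20.77 %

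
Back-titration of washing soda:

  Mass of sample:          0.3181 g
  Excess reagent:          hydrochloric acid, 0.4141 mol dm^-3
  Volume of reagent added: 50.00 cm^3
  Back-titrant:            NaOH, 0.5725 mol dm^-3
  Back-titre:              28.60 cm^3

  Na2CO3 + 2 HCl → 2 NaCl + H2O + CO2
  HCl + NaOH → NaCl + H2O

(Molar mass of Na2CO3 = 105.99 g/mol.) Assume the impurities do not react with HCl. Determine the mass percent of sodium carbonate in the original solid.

n(HCl) added = 0.05000 × 0.4141 = 0.02071 mol
n(NaOH) used in back-titration = 0.02860 × 0.5725 = 0.01637 mol
n(HCl) left over = 0.01637 mol (1:1 ratio)
n(HCl) consumed by analyte = 0.02071 − 0.01637 = 4.332 × 10^-3 mol
From the 1:2 ratio, n(Na2CO3) = 1/2 × 4.332 × 10^-3 = 2.166 × 10^-3 mol
mass of Na2CO3 = 2.166 × 10^-3 × 105.99 = 0.2295 g
% Na2CO3 = 0.2295 / 0.3181 × 100 = 72.16 %

72.16 %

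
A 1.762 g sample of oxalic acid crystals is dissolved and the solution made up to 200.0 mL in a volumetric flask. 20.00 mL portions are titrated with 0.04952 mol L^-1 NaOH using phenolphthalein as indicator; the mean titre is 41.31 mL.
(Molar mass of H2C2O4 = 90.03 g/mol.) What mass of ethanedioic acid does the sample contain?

H2C2O4 + 2 NaOH → Na2C2O4 + 2 H2O
n(NaOH) per titration = 0.04131 × 0.04952 = 2.046 × 10^-3 mol
From the 1:2 ratio, n(H2C2O4) in each aliquot = 1/2 × 2.046 × 10^-3 = 1.023 × 10^-3 mol
n(H2C2O4) in the whole flask = 1.023 × 10^-3 × 200.0/20.00 = 0.01023 mol
mass of H2C2O4 = 0.01023 × 90.03 = 0.9209 g

0.9209 g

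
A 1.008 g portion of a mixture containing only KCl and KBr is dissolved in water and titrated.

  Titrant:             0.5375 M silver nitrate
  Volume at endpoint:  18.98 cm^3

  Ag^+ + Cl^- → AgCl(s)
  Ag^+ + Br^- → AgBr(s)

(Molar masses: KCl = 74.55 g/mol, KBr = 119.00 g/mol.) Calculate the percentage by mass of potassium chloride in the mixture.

34.28 %

n(AgNO3) = 0.01898 × 0.5375 = 0.01020 mol
Let x = n(KCl), y = n(KBr).
Titrant: 1x + 1y = 0.01020;  mass: 74.55x + 119.00y = 1.008
Solving, x = 4.635 × 10^-3 mol, y = 5.567 × 10^-3 mol
mass of KCl = 4.635 × 10^-3 × 74.55 = 0.3455 g
% KCl = 0.3455 / 1.008 × 100 = 34.28 %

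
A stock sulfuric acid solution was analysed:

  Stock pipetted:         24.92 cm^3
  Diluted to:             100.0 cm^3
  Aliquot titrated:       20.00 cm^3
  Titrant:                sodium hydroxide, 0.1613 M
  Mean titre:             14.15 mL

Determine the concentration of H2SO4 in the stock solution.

0.2290 M

H2SO4 + 2 NaOH → Na2SO4 + 2 H2O
n(NaOH) = 0.01415 × 0.1613 = 2.282 × 10^-3 mol
From the 1:2 ratio, n(H2SO4) in the aliquot = 1/2 × 2.282 × 10^-3 = 1.141 × 10^-3 mol
[H2SO4]_dilute = 1.141 × 10^-3 / 0.02000 = 0.05706 mol/L
Dilution factor = 100.0 / 24.92 = 4.013
[H2SO4]_stock = 0.05706 × 4.013 = 0.2290 mol/L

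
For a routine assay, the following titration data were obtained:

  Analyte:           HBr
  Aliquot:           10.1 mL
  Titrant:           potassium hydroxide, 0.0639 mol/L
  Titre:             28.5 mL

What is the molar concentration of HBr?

0.180 mol/L

HBr + KOH → KBr + H2O
n(KOH) = 0.0285 L × 0.0639 mol/L = 1.82 × 10^-3 mol
n(HBr) = 1.82 × 10^-3 mol (1:1 mole ratio)
[HBr] = 1.82 × 10^-3 mol / 0.0101 L = 0.180 mol/L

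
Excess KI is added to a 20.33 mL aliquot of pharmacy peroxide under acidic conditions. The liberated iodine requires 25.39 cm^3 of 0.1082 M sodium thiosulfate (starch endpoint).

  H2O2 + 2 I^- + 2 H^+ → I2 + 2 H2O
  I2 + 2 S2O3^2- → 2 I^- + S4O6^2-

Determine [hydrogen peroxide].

0.06757 M

n(S2O3^2-) = 0.02539 × 0.1082 = 2.747 × 10^-3 mol
n(I2) = n(S2O3^2-)/2 = 1.374 × 10^-3 mol
n(H2O2) in the aliquot = 1.374 × 10^-3 mol (1:1 ratio)
[H2O2] = 1.374 × 10^-3 / 0.02033 = 0.06757 mol/L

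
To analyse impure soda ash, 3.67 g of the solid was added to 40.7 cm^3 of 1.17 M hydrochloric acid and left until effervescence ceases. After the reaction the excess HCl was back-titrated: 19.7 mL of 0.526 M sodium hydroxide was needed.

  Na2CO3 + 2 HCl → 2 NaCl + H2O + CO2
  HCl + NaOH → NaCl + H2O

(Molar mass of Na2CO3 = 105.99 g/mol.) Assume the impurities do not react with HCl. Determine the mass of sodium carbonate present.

1.97 g

n(HCl) added = 0.0407 × 1.17 = 0.0476 mol
n(NaOH) used in back-titration = 0.0197 × 0.526 = 0.0104 mol
n(HCl) left over = 0.0104 mol (1:1 ratio)
n(HCl) consumed by analyte = 0.0476 − 0.0104 = 0.0373 mol
From the 1:2 ratio, n(Na2CO3) = 1/2 × 0.0373 = 0.0186 mol
mass of Na2CO3 = 0.0186 × 105.99 = 1.97 g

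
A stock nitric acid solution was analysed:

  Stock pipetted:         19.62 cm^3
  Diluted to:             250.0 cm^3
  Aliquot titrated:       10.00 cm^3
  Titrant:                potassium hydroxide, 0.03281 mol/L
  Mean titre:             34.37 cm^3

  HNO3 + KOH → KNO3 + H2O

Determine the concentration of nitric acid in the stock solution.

n(KOH) = 0.03437 × 0.03281 = 1.128 × 10^-3 mol
n(HNO3) in the aliquot = 1.128 × 10^-3 mol (1:1 ratio)
[HNO3]_dilute = 1.128 × 10^-3 / 0.01000 = 0.1128 mol/L
Dilution factor = 250.0 / 19.62 = 12.74
[HNO3]_stock = 0.1128 × 12.74 = 1.437 mol/L

1.437 mol/L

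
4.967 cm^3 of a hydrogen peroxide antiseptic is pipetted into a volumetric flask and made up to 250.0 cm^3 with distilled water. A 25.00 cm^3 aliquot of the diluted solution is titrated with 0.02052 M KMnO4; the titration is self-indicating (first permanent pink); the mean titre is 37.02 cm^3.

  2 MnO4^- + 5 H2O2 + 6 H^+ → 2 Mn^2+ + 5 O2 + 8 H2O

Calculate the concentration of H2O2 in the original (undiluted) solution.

n(KMnO4) = 0.03702 × 0.02052 = 7.597 × 10^-4 mol
From the 5:2 ratio, n(H2O2) in the aliquot = 5/2 × 7.597 × 10^-4 = 1.899 × 10^-3 mol
[H2O2]_dilute = 1.899 × 10^-3 / 0.02500 = 0.07597 mol/L
Dilution factor = 250.0 / 4.967 = 50.33
[H2O2]_stock = 0.07597 × 50.33 = 3.823 mol/L

3.823 M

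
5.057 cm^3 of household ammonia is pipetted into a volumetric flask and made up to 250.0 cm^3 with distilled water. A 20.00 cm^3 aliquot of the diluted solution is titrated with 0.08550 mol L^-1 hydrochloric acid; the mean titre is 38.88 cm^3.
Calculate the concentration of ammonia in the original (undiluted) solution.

NH3 + HCl → NH4Cl
n(HCl) = 0.03888 × 0.08550 = 3.324 × 10^-3 mol
n(NH3) in the aliquot = 3.324 × 10^-3 mol (1:1 ratio)
[NH3]_dilute = 3.324 × 10^-3 / 0.02000 = 0.1662 mol/L
Dilution factor = 250.0 / 5.057 = 49.44
[NH3]_stock = 0.1662 × 49.44 = 8.217 mol/L

8.217 mol/L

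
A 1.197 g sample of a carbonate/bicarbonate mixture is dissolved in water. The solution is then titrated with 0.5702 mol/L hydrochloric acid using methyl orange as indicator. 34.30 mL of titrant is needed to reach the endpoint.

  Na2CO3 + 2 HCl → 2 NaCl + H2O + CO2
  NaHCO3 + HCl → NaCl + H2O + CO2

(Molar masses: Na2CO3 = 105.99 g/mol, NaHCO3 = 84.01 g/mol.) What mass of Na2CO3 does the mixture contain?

n(HCl) = 0.03430 × 0.5702 = 0.01956 mol
Let x = n(Na2CO3), y = n(NaHCO3).
Titrant: 2x + 1y = 0.01956;  mass: 105.99x + 84.01y = 1.197
Solving, x = 7.191 × 10^-3 mol, y = 5.176 × 10^-3 mol
mass of Na2CO3 = 7.191 × 10^-3 × 105.99 = 0.7622 g

0.7622 g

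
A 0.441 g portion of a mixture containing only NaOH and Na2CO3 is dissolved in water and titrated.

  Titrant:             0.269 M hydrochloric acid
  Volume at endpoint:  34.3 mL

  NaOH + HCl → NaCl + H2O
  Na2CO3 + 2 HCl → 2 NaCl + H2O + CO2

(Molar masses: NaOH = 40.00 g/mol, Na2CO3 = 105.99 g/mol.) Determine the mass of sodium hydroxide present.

n(HCl) = 0.0343 × 0.269 = 9.23 × 10^-3 mol
Let x = n(NaOH), y = n(Na2CO3).
Titrant: 1x + 2y = 9.23 × 10^-3;  mass: 40.00x + 105.99y = 0.441
Solving, x = 3.69 × 10^-3 mol, y = 2.77 × 10^-3 mol
mass of NaOH = 3.69 × 10^-3 × 40.00 = 0.148 g

0.148 g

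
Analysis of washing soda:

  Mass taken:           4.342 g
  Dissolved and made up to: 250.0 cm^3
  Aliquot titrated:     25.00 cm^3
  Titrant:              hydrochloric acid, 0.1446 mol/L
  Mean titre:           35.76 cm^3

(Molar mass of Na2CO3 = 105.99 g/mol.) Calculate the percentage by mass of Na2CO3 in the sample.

63.11 %

Na2CO3 + 2 HCl → 2 NaCl + H2O + CO2
n(HCl) per titration = 0.03576 × 0.1446 = 5.171 × 10^-3 mol
From the 1:2 ratio, n(Na2CO3) in each aliquot = 1/2 × 5.171 × 10^-3 = 2.585 × 10^-3 mol
n(Na2CO3) in the whole flask = 2.585 × 10^-3 × 250.0/25.00 = 0.02585 mol
mass of Na2CO3 = 0.02585 × 105.99 = 2.740 g
% Na2CO3 = 2.740 / 4.342 × 100 = 63.11 %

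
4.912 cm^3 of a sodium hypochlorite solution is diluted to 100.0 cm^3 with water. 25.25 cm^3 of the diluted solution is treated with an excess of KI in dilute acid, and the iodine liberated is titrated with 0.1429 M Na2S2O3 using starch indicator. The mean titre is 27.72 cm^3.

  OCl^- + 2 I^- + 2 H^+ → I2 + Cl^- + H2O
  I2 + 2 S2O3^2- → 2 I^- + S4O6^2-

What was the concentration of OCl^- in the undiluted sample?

1.597 M

n(S2O3^2-) = 0.02772 × 0.1429 = 3.961 × 10^-3 mol
n(I2) = n(S2O3^2-)/2 = 1.981 × 10^-3 mol
n(OCl^-) in the aliquot = 1.981 × 10^-3 mol (1:1 ratio)
[OCl^-]_dilute = 1.981 × 10^-3 / 0.02525 = 0.07844 mol/L
[OCl^-]_original = 0.07844 × 100.0/4.912 = 1.597 mol/L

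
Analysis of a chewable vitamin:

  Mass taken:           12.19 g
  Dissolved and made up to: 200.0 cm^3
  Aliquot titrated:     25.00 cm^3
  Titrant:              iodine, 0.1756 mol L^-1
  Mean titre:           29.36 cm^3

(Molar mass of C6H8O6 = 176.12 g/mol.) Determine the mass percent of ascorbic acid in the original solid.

C6H8O6 + I2 → C6H6O6 + 2 HI
n(I2) per titration = 0.02936 × 0.1756 = 5.156 × 10^-3 mol
n(C6H8O6) in each aliquot = 5.156 × 10^-3 mol (1:1 ratio)
n(C6H8O6) in the whole flask = 5.156 × 10^-3 × 200.0/25.00 = 0.04124 mol
mass of C6H8O6 = 0.04124 × 176.12 = 7.264 g
% C6H8O6 = 7.264 / 12.19 × 100 = 59.59 %

59.59 %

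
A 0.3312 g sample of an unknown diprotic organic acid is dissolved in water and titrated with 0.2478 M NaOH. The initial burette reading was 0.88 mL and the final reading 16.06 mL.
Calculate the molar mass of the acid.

n(NaOH) = 0.01518 L × 0.2478 mol/L = 3.762 × 10^-3 mol
From the 1:2 ratio, n(H2A) = 1/2 × 3.762 × 10^-3 = 1.881 × 10^-3 mol
M = m / n = 0.3312 g / 1.881 × 10^-3 mol = 176.1 g/mol

176.1 g/mol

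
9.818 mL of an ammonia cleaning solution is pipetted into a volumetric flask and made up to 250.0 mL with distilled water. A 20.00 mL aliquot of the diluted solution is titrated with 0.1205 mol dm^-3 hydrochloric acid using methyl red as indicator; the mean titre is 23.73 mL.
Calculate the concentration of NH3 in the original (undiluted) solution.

3.641 mol/L

NH3 + HCl → NH4Cl
n(HCl) = 0.02373 × 0.1205 = 2.859 × 10^-3 mol
n(NH3) in the aliquot = 2.859 × 10^-3 mol (1:1 ratio)
[NH3]_dilute = 2.859 × 10^-3 / 0.02000 = 0.1430 mol/L
Dilution factor = 250.0 / 9.818 = 25.46
[NH3]_stock = 0.1430 × 25.46 = 3.641 mol/L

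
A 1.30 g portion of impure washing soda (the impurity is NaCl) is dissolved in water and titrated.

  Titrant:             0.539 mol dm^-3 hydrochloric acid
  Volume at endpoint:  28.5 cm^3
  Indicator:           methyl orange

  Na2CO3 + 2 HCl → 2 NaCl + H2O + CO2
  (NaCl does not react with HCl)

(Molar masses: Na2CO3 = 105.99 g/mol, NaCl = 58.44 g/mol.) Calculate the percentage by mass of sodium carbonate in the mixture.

62.6 %

n(HCl) = 0.0285 × 0.539 = 0.0154 mol
Let x = n(Na2CO3), y = n(NaCl).
Titrant: 2x = 0.0154;  mass: 105.99x + 58.44y = 1.30
Solving, x = 7.68 × 10^-3 mol, y = 8.31 × 10^-3 mol
mass of Na2CO3 = 7.68 × 10^-3 × 105.99 = 0.814 g
% Na2CO3 = 0.814 / 1.30 × 100 = 62.6 %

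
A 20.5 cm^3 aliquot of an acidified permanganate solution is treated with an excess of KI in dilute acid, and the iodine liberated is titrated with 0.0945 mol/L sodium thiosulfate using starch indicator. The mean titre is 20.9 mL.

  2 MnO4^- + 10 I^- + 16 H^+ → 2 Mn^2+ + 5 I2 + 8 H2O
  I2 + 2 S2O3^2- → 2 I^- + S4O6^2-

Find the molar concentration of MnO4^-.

n(S2O3^2-) = 0.0209 × 0.0945 = 1.98 × 10^-3 mol
n(I2) = n(S2O3^2-)/2 = 9.88 × 10^-4 mol
From the 2:5 ratio, n(MnO4^-) in the aliquot = 2/5 × 9.88 × 10^-4 = 3.95 × 10^-4 mol
[MnO4^-] = 3.95 × 10^-4 / 0.0205 = 0.0193 mol/L

0.0193 mol/L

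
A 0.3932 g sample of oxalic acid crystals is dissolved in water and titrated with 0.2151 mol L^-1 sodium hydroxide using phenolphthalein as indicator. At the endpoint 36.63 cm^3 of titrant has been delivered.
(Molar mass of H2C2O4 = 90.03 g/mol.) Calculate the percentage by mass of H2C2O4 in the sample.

90.20 %

H2C2O4 + 2 NaOH → Na2C2O4 + 2 H2O
n(NaOH) = 0.03663 L × 0.2151 mol/L = 7.879 × 10^-3 mol
From the 1:2 ratio, n(H2C2O4) = 1/2 × 7.879 × 10^-3 = 3.940 × 10^-3 mol
mass of H2C2O4 = 3.940 × 10^-3 × 90.03 g/mol = 0.3547 g
% H2C2O4 = 0.3547 / 0.3932 × 100 = 90.20 %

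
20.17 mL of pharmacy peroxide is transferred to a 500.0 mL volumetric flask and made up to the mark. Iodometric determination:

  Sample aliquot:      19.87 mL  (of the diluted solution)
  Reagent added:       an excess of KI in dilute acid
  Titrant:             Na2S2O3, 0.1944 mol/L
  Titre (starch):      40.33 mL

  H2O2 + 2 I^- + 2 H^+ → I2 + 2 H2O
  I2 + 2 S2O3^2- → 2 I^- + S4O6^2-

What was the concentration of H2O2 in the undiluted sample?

n(S2O3^2-) = 0.04033 × 0.1944 = 7.840 × 10^-3 mol
n(I2) = n(S2O3^2-)/2 = 3.920 × 10^-3 mol
n(H2O2) in the aliquot = 3.920 × 10^-3 mol (1:1 ratio)
[H2O2]_dilute = 3.920 × 10^-3 / 0.01987 = 0.1973 mol/L
[H2O2]_original = 0.1973 × 500.0/20.17 = 4.891 mol/L

4.891 mol/L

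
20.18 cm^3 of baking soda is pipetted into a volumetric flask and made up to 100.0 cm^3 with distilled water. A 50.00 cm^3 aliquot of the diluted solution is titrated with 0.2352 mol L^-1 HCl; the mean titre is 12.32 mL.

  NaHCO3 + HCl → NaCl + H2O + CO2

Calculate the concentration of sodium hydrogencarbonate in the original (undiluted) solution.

0.2872 mol/L

n(HCl) = 0.01232 × 0.2352 = 2.898 × 10^-3 mol
n(NaHCO3) in the aliquot = 2.898 × 10^-3 mol (1:1 ratio)
[NaHCO3]_dilute = 2.898 × 10^-3 / 0.05000 = 0.05795 mol/L
Dilution factor = 100.0 / 20.18 = 4.955
[NaHCO3]_stock = 0.05795 × 4.955 = 0.2872 mol/L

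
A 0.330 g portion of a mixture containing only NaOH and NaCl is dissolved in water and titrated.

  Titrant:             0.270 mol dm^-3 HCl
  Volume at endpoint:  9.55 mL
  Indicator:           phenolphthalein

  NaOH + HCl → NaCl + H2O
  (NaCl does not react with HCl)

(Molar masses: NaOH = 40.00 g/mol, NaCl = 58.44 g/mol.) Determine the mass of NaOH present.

n(HCl) = 0.00955 × 0.270 = 2.58 × 10^-3 mol
Let x = n(NaOH), y = n(NaCl).
Titrant: 1x = 2.58 × 10^-3;  mass: 40.00x + 58.44y = 0.330
Solving, x = 2.58 × 10^-3 mol, y = 3.88 × 10^-3 mol
mass of NaOH = 2.58 × 10^-3 × 40.00 = 0.103 g

0.103 g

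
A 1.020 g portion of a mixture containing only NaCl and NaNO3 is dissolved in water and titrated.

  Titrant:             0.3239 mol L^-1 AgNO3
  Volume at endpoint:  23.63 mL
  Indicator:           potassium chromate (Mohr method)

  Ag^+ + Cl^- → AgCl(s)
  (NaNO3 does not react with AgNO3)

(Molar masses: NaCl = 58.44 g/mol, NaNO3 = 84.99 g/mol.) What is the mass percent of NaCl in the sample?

n(AgNO3) = 0.02363 × 0.3239 = 7.654 × 10^-3 mol
Let x = n(NaCl), y = n(NaNO3).
Titrant: 1x = 7.654 × 10^-3;  mass: 58.44x + 84.99y = 1.020
Solving, x = 7.654 × 10^-3 mol, y = 6.739 × 10^-3 mol
mass of NaCl = 7.654 × 10^-3 × 58.44 = 0.4473 g
% NaCl = 0.4473 / 1.020 × 100 = 43.85 %

43.85 %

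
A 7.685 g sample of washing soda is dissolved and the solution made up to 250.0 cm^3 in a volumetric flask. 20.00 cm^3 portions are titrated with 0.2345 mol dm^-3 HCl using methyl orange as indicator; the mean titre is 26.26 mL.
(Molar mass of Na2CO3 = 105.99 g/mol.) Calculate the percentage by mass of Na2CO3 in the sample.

Na2CO3 + 2 HCl → 2 NaCl + H2O + CO2
n(HCl) per titration = 0.02626 × 0.2345 = 6.158 × 10^-3 mol
From the 1:2 ratio, n(Na2CO3) in each aliquot = 1/2 × 6.158 × 10^-3 = 3.079 × 10^-3 mol
n(Na2CO3) in the whole flask = 3.079 × 10^-3 × 250.0/20.00 = 0.03849 mol
mass of Na2CO3 = 0.03849 × 105.99 = 4.079 g
% Na2CO3 = 4.079 / 7.685 × 100 = 53.08 %

53.08 %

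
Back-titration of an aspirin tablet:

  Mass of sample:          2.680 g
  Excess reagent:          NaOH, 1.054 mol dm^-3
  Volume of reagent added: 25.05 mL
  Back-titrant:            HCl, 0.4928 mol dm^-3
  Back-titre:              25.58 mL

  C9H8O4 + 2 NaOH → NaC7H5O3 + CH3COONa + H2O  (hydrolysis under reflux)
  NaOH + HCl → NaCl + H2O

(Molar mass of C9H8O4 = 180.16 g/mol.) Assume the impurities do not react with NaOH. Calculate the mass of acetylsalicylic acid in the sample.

n(NaOH) added = 0.02505 × 1.054 = 0.02640 mol
n(HCl) used in back-titration = 0.02558 × 0.4928 = 0.01261 mol
n(NaOH) left over = 0.01261 mol (1:1 ratio)
n(NaOH) consumed by analyte = 0.02640 − 0.01261 = 0.01380 mol
From the 1:2 ratio, n(C9H8O4) = 1/2 × 0.01380 = 6.898 × 10^-3 mol
mass of C9H8O4 = 6.898 × 10^-3 × 180.16 = 1.243 g

1.243 g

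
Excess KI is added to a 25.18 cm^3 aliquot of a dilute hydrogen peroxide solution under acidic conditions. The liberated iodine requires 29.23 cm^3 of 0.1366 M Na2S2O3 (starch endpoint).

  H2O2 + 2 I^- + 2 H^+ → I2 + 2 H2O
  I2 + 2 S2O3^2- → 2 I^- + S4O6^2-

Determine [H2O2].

0.07929 M

n(S2O3^2-) = 0.02923 × 0.1366 = 3.993 × 10^-3 mol
n(I2) = n(S2O3^2-)/2 = 1.996 × 10^-3 mol
n(H2O2) in the aliquot = 1.996 × 10^-3 mol (1:1 ratio)
[H2O2] = 1.996 × 10^-3 / 0.02518 = 0.07929 mol/L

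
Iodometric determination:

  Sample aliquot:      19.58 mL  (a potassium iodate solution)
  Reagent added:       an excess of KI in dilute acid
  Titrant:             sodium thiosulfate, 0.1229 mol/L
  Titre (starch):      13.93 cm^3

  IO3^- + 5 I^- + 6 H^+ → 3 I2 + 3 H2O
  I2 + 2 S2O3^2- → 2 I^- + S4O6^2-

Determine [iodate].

n(S2O3^2-) = 0.01393 × 0.1229 = 1.712 × 10^-3 mol
n(I2) = n(S2O3^2-)/2 = 8.560 × 10^-4 mol
From the 1:3 ratio, n(IO3^-) in the aliquot = 1/3 × 8.560 × 10^-4 = 2.853 × 10^-4 mol
[IO3^-] = 2.853 × 10^-4 / 0.01958 = 0.01457 mol/L

0.01457 mol/L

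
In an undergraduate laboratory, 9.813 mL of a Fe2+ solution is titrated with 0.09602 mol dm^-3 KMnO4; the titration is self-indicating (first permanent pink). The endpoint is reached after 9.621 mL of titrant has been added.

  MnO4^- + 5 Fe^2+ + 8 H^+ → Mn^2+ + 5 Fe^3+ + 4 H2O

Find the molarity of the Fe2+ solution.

n(KMnO4) = 0.009621 L × 0.09602 mol/L = 9.238 × 10^-4 mol
From the 5:1 mole ratio, n(Fe2+) = 5/1 × 9.238 × 10^-4 = 4.619 × 10^-3 mol
[Fe2+] = 4.619 × 10^-3 mol / 0.009813 L = 0.4707 mol/L

0.4707 mol/L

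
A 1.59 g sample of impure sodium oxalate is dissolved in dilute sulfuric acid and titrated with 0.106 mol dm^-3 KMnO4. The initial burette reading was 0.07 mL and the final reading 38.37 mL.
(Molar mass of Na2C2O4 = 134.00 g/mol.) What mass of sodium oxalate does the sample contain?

2 MnO4^- + 5 C2O4^2- + 16 H^+ → 2 Mn^2+ + 10 CO2 + 8 H2O
n(KMnO4) = 0.0383 L × 0.106 mol/L = 4.06 × 10^-3 mol
From the 5:2 ratio, n(Na2C2O4) = 5/2 × 4.06 × 10^-3 = 0.0101 mol
mass of Na2C2O4 = 0.0101 × 134.00 g/mol = 1.36 g

1.36 g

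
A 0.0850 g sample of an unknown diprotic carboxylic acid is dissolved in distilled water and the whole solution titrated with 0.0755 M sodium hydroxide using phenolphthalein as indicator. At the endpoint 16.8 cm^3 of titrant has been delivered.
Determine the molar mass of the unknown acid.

n(NaOH) = 0.0168 L × 0.0755 mol/L = 1.27 × 10^-3 mol
From the 1:2 ratio, n(H2A) = 1/2 × 1.27 × 10^-3 = 6.34 × 10^-4 mol
M = m / n = 0.0850 g / 6.34 × 10^-4 mol = 134 g/mol

134 g/mol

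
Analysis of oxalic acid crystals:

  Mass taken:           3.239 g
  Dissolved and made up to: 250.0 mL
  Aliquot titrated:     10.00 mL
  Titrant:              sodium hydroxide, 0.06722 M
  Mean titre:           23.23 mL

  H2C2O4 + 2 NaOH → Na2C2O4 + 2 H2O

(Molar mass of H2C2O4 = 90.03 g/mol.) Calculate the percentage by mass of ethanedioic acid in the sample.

54.25 %

n(NaOH) per titration = 0.02323 × 0.06722 = 1.562 × 10^-3 mol
From the 1:2 ratio, n(H2C2O4) in each aliquot = 1/2 × 1.562 × 10^-3 = 7.808 × 10^-4 mol
n(H2C2O4) in the whole flask = 7.808 × 10^-4 × 250.0/10.00 = 0.01952 mol
mass of H2C2O4 = 0.01952 × 90.03 = 1.757 g
% H2C2O4 = 1.757 / 3.239 × 100 = 54.25 %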